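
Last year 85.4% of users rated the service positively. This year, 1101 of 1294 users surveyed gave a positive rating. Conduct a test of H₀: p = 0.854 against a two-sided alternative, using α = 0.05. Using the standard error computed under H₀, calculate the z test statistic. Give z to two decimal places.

p̂ = 1101/1294 = 0.8509.
Under H₀, SE = √(0.854·0.146/1294) = √(9.63555e-05) = 0.0098.
z = (0.8509 − 0.854)/0.0098 = -0.0031/0.0098 = -0.32.
Two-sided p-value ≈ 2·Φ(−0.321) = 0.7483, so at α = 0.05 we fail to reject H₀.

z = -0.32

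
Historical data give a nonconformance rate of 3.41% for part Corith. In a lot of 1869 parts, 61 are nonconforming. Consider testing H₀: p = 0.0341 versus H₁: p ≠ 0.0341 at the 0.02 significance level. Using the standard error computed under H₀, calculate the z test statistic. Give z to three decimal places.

z = -0.348

p̂ = 61/1869 = 0.03264.
Under H₀, SE = √(0.0341·0.9659/1869) = √(1.76229e-05) = 0.00420.
z = (0.03264 − 0.0341)/0.00420 = -0.00146/0.00420 = -0.348.
Two-sided p-value ≈ 2·Φ(−0.348) = 0.7276, so at α = 0.02 we fail to reject H₀.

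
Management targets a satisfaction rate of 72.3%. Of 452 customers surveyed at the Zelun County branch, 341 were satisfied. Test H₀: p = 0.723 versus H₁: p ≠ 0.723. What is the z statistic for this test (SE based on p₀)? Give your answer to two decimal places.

z = 1.49

p̂ = 341/452 ≈ 0.75442.
Under H₀, SE = √(0.723·0.277/452) = √(0.000443077) = 0.02105.
z = (0.75442 − 0.723)/0.02105 = 0.03142/0.02105 = 1.49.
p-value = 2·P(Z > 1.493) ≈ 0.1355.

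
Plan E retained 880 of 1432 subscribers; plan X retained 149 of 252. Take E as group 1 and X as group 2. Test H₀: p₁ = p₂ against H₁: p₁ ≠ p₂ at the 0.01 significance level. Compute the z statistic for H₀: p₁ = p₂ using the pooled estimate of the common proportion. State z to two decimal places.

p̂₁ = 880/1432 ≈ 0.6145, p̂₂ = 149/252 ≈ 0.5913.
Pooled p̂ = (880+149)/(1432+252) = 1029/1684 = 0.6110.
SE = √(p̂(1−p̂)(1/n₁+1/n₂)) = √(0.6110·0.3890·0.00466658) = √(0.0011091) = 0.0333.
z = (0.6145 − 0.5913)/0.0333 = 0.0232/0.0333 = 0.70.
p-value = 2·P(Z > 0.698) ≈ 0.4850. With α = 0.01, fail to reject H₀.

z = 0.70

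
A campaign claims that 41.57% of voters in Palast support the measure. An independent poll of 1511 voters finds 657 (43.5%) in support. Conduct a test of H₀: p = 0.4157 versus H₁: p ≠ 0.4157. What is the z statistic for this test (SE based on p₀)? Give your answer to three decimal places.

z = 1.507

p̂ = 657/1511 = 0.43481.
Standard error under H₀: √(0.4157×0.5843/1511) = 0.01268.
z = (0.43481 − 0.4157)/0.01268 = 0.01911/0.01268 = 1.507.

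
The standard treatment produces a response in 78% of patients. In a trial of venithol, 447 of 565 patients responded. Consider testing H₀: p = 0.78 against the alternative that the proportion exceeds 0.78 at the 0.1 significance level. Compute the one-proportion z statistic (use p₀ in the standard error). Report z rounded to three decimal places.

p̂ = 447/565 = 0.79115.
Standard error under H₀: √(0.78×0.22/565) = 0.01743.
z = (0.79115 − 0.78)/0.01743 = 0.01115/0.01743 = 0.640.
p-value = P(Z > 0.640) ≈ 0.2611. With α = 0.1, fail to reject H₀.

z = 0.640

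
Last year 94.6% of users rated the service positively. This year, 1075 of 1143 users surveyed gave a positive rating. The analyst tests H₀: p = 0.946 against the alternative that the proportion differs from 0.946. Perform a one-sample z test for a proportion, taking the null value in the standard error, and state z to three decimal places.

p̂ = 1075/1143 = 0.940507.
Standard error under H₀: √(0.946×0.054/1143) = 0.006685.
z = (0.940507 − 0.946)/0.006685 = -0.005493/0.006685 = -0.822.
p-value = 2·P(Z > 0.822) ≈ 0.4113.

z = -0.822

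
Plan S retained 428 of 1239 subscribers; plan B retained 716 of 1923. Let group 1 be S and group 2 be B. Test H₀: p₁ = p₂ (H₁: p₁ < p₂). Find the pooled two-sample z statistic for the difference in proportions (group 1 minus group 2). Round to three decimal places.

p̂₁ = 428/1239 ≈ 0.34544, p̂₂ = 716/1923 ≈ 0.37233.
Pooled p̂ = (428+716)/(1239+1923) = 1144/3162 = 0.36180.
SE = √(p̂(1−p̂)(1/n₁+1/n₂)) = √(0.36180·0.63820·0.00132712) = √(0.000306432) = 0.01751.
z = (0.34544 − 0.37233)/0.01751 = -0.02689/0.01751 = -1.536.

z = -1.536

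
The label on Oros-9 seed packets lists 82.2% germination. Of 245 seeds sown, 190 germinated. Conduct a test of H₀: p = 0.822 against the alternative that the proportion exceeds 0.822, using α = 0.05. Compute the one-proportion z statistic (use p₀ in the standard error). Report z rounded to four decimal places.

p̂ = 190/245 ≈ 0.775510.
Standard error under H₀: √(0.822×0.178/245) = 0.024438.
z = (0.775510 − 0.822)/0.024438 = -0.046490/0.024438 = -1.9024.
p-value = P(Z > -1.902) ≈ 0.9714; since p > α = 0.05, fail to reject H₀.

z = -1.9024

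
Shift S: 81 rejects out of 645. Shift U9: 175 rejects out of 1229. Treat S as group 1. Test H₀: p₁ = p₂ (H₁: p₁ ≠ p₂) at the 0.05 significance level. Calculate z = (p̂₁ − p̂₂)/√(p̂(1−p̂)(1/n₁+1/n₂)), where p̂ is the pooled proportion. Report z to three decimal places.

z = -1.007

p̂₁ = 81/645 = 0.12558, p̂₂ = 175/1229 = 0.14239.
Pooled p̂ = (81+175)/(645+1229) = 256/1874 = 0.13661.
SE = √(0.117945 × 0.00236406) = 0.01670.
z = (0.12558 − 0.14239)/0.01670 = -0.01681/0.01670 = -1.007.
Two-sided p-value ≈ 2·Φ(−1.007) = 0.3141. With α = 0.05, fail to reject H₀.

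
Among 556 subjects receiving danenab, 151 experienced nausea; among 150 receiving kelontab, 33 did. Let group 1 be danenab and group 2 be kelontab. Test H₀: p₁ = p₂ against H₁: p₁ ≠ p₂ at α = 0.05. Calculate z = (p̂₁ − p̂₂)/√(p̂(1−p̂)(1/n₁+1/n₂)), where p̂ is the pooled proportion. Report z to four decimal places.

z = 1.2772

p̂₁ = 151/556 ≈ 0.271583, p̂₂ = 33/150 ≈ 0.220000.
Pooled p̂ = (151+33)/(556+150) = 184/706 = 0.260623.
SE = √(0.192699 × 0.00846523) = 0.040389.
z = (0.271583 − 0.220000)/0.040389 = 0.051583/0.040389 = 1.2772.
p-value = 2·P(Z > 1.277) ≈ 0.2015, so at α = 0.05 we fail to reject H₀.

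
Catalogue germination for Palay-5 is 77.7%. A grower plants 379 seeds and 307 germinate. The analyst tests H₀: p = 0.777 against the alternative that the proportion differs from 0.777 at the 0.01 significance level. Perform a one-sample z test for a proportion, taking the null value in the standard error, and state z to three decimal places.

p̂ = 307/379 ≈ 0.81003.
SE = √(p₀(1−p₀)/n) = √(0.17327/379) = 0.02138.
z = (0.81003 − 0.777)/0.02138 = 0.03303/0.02138 = 1.545.
p-value = 2·P(Z > 1.545) ≈ 0.1224; since p > α = 0.01, fail to reject H₀.

z = 1.545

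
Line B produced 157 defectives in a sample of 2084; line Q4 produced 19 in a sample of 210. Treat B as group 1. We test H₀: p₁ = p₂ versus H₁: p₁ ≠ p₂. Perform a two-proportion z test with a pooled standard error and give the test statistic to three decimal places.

z = -0.786

p̂₁ = 157/2084 = 0.07534, p̂₂ = 19/210 = 0.09048.
Pooled p̂ = (157+19)/(2084+210) = 176/2294 = 0.07672.
SE = √(0.0708356 × 0.00524175) = 0.01927.
z = (0.07534 − 0.09048)/0.01927 = -0.01514/0.01927 = -0.786.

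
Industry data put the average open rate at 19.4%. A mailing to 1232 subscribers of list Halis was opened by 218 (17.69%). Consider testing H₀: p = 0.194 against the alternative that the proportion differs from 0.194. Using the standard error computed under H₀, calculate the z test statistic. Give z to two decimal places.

p̂ = 218/1232 = 0.1769.
Standard error under H₀: √(0.194×0.806/1232) = 0.0113.
z = (0.1769 − 0.194)/0.0113 = -0.0171/0.0113 = -1.51.
p-value = 2·P(Z > 1.514) ≈ 0.1301.

z = -1.51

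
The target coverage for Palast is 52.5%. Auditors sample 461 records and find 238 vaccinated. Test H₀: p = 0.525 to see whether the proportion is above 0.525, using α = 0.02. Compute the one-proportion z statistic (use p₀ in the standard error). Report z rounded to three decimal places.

p̂ = 238/461 ≈ 0.51627.
Standard error under H₀: √(0.525×0.475/461) = 0.02326.
z = (0.51627 − 0.525)/0.02326 = -0.00873/0.02326 = -0.375.
p-value = P(Z > -0.375) ≈ 0.6463; since p > α = 0.02, fail to reject H₀.

z = -0.375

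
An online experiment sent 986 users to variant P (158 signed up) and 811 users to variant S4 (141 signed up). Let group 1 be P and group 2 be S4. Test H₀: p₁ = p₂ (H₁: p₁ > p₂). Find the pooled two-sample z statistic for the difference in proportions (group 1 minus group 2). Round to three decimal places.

p̂₁ = 158/986 = 0.16024, p̂₂ = 141/811 = 0.17386.
Pooled p̂ = (158+141)/(986+811) = 299/1797 = 0.16639.
SE = √(p̂(1−p̂)(1/n₁+1/n₂)) = √(0.16639·0.83361·0.00224724) = √(0.0003117) = 0.01766.
z = (0.16024 − 0.17386)/0.01766 = -0.01362/0.01766 = -0.771.
p-value = P(Z > -0.771) ≈ 0.7797.

z = -0.771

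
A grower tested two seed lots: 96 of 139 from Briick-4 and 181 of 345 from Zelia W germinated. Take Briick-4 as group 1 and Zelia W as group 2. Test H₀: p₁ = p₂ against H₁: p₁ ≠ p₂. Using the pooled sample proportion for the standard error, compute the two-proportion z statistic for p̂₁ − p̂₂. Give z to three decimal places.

z = 3.340

p̂₁ = 96/139 ≈ 0.69065, p̂₂ = 181/345 ≈ 0.52464.
Pooled p̂ = (96+181)/(139+345) = 277/484 = 0.57231.
SE = √(0.244771 × 0.0100928) = 0.04970.
z = (0.69065 − 0.52464)/0.04970 = 0.16601/0.04970 = 3.340.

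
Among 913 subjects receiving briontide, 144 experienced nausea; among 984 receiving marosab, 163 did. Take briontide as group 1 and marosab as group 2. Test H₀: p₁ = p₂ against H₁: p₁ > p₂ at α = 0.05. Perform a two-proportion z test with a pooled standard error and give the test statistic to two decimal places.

p̂₁ = 144/913 ≈ 0.1577, p̂₂ = 163/984 ≈ 0.1657.
Pooled p̂ = (144+163)/(913+984) = 307/1897 = 0.1618.
SE = √(p̂(1−p̂)(1/n₁+1/n₂)) = √(0.1618·0.8382·0.00211155) = √(0.000286419) = 0.0169.
z = (0.1577 − 0.1657)/0.0169 = -0.0080/0.0169 = -0.47.
p-value = P(Z > -0.468) ≈ 0.6803. With α = 0.05, fail to reject H₀.

z = -0.47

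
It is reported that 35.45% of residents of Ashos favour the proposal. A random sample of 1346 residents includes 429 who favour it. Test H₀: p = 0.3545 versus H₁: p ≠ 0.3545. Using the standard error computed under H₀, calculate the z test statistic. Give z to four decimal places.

p̂ = 429/1346 ≈ 0.3187221.
Under H₀, SE = √(0.3545·0.6455/1346) = √(0.000170007) = 0.0130387.
z = (0.3187221 − 0.3545)/0.0130387 = -0.0357779/0.0130387 = -2.7440.

z = -2.7440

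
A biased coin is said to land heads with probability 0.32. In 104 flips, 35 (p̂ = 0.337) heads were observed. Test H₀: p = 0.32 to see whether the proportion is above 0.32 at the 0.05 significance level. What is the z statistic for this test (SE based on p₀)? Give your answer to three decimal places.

p̂ = 35/104 = 0.33654.
SE = √(p₀(1−p₀)/n) = √(0.2176/104) = 0.04574.
z = (0.33654 − 0.32)/0.04574 = 0.01654/0.04574 = 0.362.
p-value = P(Z > 0.362) ≈ 0.3588. With α = 0.05, fail to reject H₀.

z = 0.362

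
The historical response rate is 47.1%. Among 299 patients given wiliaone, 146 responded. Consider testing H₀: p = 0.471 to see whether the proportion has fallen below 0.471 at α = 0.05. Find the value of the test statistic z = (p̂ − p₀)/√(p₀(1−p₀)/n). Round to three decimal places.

z = 0.599

p̂ = 146/299 = 0.48829.
SE = √(p₀(1−p₀)/n) = √(0.24916/299) = 0.02887.
z = (0.48829 − 0.471)/0.02887 = 0.01729/0.02887 = 0.599.
p-value = P(Z < 0.599) ≈ 0.7254; since p > α = 0.05, fail to reject H₀.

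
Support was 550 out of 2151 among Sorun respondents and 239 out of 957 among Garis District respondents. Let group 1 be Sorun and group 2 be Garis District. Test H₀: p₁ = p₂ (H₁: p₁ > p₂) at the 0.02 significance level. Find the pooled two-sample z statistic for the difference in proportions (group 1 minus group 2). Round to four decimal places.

z = 0.3522

p̂₁ = 550/2151 = 0.255695, p̂₂ = 239/957 = 0.249739.
Pooled p̂ = (550+239)/(2151+957) = 789/3108 = 0.253861.
SE = √(p̂(1−p̂)(1/n₁+1/n₂)) = √(0.253861·0.746139·0.00150983) = √(0.000285986) = 0.016911.
z = (0.255695 − 0.249739)/0.016911 = 0.005956/0.016911 = 0.3522.
p-value = P(Z > 0.352) ≈ 0.3623, so at α = 0.02 we fail to reject H₀.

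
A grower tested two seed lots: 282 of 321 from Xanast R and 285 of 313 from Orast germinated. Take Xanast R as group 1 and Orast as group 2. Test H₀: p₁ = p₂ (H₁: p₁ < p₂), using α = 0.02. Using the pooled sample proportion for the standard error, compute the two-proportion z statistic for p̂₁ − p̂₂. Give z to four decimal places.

z = -1.3119

p̂₁ = 282/321 = 0.878505, p̂₂ = 285/313 = 0.910543.
Pooled p̂ = (282+285)/(321+313) = 567/634 = 0.894322.
SE = √(0.0945103 × 0.00631015) = 0.024421.
z = (0.878505 − 0.910543)/0.024421 = -0.032038/0.024421 = -1.3119.
p-value = P(Z < -1.312) ≈ 0.0948; since p > α = 0.02, fail to reject H₀.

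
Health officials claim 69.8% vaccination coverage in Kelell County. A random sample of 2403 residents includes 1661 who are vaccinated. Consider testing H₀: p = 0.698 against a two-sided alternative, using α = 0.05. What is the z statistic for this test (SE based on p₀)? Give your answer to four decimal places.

z = -0.7240

p̂ = 1661/2403 = 0.691219.
Under H₀, SE = √(0.698·0.302/2403) = √(8.7722e-05) = 0.009366.
z = (0.691219 − 0.698)/0.009366 = -0.006781/0.009366 = -0.7240.
p-value = 2·P(Z > 0.724) ≈ 0.4691; since p > α = 0.05, fail to reject H₀.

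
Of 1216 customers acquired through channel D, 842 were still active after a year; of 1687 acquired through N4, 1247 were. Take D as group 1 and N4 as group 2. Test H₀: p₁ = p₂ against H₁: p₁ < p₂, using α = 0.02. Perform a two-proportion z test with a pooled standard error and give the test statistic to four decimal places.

z = -2.7665

p̂₁ = 842/1216 ≈ 0.692434, p̂₂ = 1247/1687 ≈ 0.739182.
Pooled p̂ = (842+1247)/(1216+1687) = 2089/2903 = 0.719600.
SE = √(p̂(1−p̂)(1/n₁+1/n₂)) = √(0.719600·0.280400·0.00141514) = √(0.00028554) = 0.016898.
z = (0.692434 − 0.739182)/0.016898 = -0.046748/0.016898 = -2.7665.
p-value = P(Z < -2.766) ≈ 0.0028, so at α = 0.02 we reject H₀.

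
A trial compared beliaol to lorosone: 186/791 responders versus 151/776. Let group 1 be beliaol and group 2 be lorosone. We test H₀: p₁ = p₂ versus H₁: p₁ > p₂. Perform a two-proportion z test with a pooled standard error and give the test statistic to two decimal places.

z = 1.95

p̂₁ = 186/791 = 0.2351, p̂₂ = 151/776 = 0.1946.
Pooled p̂ = (186+151)/(791+776) = 337/1567 = 0.2151.
SE = √(p̂(1−p̂)(1/n₁+1/n₂)) = √(0.2151·0.7849·0.00255288) = √(0.000430951) = 0.0208.
z = (0.2351 − 0.1946)/0.0208 = 0.0405/0.0208 = 1.95.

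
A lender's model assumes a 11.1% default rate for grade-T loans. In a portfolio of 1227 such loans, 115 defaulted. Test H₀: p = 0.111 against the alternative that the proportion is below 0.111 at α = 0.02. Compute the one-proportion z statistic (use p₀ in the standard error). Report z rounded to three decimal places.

p̂ = 115/1227 = 0.09372.
Standard error under H₀: √(0.111×0.889/1227) = 0.00897.
z = (0.09372 − 0.111)/0.00897 = -0.01728/0.00897 = -1.926.
p-value = P(Z < -1.926) ≈ 0.0270. With α = 0.02, fail to reject H₀.

z = -1.926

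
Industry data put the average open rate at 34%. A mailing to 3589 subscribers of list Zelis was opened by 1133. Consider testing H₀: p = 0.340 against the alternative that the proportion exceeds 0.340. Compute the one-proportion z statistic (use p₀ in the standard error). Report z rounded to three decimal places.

z = -3.075

p̂ = 1133/3589 = 0.315687.
SE = √(p₀(1−p₀)/n) = √(0.2244/3589) = 0.007907.
z = (0.315687 − 0.34)/0.007907 = -0.024313/0.007907 = -3.075.
p-value = P(Z > -3.075) ≈ 0.9989.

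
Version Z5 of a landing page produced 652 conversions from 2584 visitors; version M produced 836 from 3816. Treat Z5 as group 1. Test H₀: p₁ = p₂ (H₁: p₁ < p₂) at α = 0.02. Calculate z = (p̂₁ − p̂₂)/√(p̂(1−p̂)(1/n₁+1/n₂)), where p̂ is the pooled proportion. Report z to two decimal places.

z = 3.09

p̂₁ = 652/2584 = 0.25232, p̂₂ = 836/3816 = 0.21908.
Pooled p̂ = (652+836)/(2584+3816) = 1488/6400 = 0.23250.
SE = √(0.178444 × 0.000649051) = 0.01076.
z = (0.25232 − 0.21908)/0.01076 = 0.03324/0.01076 = 3.09.
p-value = P(Z < 3.089) ≈ 0.9990, so at α = 0.02 we fail to reject H₀.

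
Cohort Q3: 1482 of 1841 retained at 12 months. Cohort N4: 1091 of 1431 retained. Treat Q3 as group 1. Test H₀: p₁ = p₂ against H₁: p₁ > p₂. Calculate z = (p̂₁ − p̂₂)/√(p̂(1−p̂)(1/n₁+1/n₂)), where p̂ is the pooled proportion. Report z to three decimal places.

p̂₁ = 1482/1841 = 0.804997, p̂₂ = 1091/1431 = 0.762404.
Pooled p̂ = (1482+1091)/(1841+1431) = 2573/3272 = 0.786369.
SE = √(0.167993 × 0.001242) = 0.014445.
z = (0.804997 − 0.762404)/0.014445 = 0.042593/0.014445 = 2.949.
p-value = P(Z > 2.949) ≈ 0.0016.

z = 2.949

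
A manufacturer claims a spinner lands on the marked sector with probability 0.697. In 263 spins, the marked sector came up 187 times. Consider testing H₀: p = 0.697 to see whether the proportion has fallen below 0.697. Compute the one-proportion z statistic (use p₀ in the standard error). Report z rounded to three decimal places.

z = 0.495

p̂ = 187/263 = 0.71103.
Under H₀, SE = √(0.697·0.303/263) = √(0.000803008) = 0.02834.
z = (0.71103 − 0.697)/0.02834 = 0.01403/0.02834 = 0.495.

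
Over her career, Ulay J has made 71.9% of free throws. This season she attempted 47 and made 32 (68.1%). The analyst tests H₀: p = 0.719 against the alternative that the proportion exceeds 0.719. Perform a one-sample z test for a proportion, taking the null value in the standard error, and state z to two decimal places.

p̂ = 32/47 = 0.6809.
Standard error under H₀: √(0.719×0.281/47) = 0.0656.
z = (0.6809 − 0.719)/0.0656 = -0.0381/0.0656 = -0.58.
p-value = P(Z > -0.582) ≈ 0.7197.

z = -0.58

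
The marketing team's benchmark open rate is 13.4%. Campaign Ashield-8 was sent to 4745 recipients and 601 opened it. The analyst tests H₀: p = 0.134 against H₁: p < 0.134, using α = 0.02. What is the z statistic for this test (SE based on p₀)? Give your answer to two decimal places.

p̂ = 601/4745 = 0.12666.
Standard error under H₀: √(0.134×0.866/4745) = 0.00495.
z = (0.12666 − 0.134)/0.00495 = -0.00734/0.00495 = -1.48.
p-value = P(Z < -1.484) ≈ 0.0689, so at α = 0.02 we fail to reject H₀.

z = -1.48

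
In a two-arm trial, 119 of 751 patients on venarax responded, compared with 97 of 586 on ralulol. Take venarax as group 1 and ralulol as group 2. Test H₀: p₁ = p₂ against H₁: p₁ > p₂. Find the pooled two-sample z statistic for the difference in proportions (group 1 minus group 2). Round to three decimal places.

z = -0.349

p̂₁ = 119/751 = 0.158455, p̂₂ = 97/586 = 0.165529.
Pooled p̂ = (119+97)/(751+586) = 216/1337 = 0.161556.
SE = √(p̂(1−p̂)(1/n₁+1/n₂)) = √(0.161556·0.838444·0.00303804) = √(0.000411519) = 0.020286.
z = (0.158455 − 0.165529)/0.020286 = -0.007074/0.020286 = -0.349.
p-value = P(Z > -0.349) ≈ 0.6363.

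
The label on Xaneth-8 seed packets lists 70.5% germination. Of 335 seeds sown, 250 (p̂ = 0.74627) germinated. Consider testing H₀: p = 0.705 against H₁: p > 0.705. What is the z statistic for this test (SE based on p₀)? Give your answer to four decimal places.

p̂ = 250/335 ≈ 0.746269.
SE = √(p₀(1−p₀)/n) = √(0.20798/335) = 0.024916.
z = (0.746269 − 0.705)/0.024916 = 0.041269/0.024916 = 1.6563.
p-value = P(Z > 1.656) ≈ 0.0488.

z = 1.6563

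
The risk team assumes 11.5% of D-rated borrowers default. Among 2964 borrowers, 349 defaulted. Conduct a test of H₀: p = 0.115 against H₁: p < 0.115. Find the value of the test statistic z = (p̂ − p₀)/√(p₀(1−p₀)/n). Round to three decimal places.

p̂ = 349/2964 = 0.11775.
Under H₀, SE = √(0.115·0.885/2964) = √(3.4337e-05) = 0.00586.
z = (0.11775 − 0.115)/0.00586 = 0.00275/0.00586 = 0.469.

z = 0.469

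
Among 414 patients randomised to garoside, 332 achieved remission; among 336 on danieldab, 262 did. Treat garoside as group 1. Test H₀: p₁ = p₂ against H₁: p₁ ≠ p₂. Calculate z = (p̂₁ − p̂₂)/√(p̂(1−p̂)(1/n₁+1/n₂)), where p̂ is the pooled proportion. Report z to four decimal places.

z = 0.7439

p̂₁ = 332/414 = 0.801932, p̂₂ = 262/336 = 0.779762.
Pooled p̂ = (332+262)/(414+336) = 594/750 = 0.792000.
SE = √(p̂(1−p̂)(1/n₁+1/n₂)) = √(0.792000·0.208000·0.00539165) = √(0.000888199) = 0.029803.
z = (0.801932 − 0.779762)/0.029803 = 0.022170/0.029803 = 0.7439.
p-value = 2·P(Z > 0.744) ≈ 0.4569.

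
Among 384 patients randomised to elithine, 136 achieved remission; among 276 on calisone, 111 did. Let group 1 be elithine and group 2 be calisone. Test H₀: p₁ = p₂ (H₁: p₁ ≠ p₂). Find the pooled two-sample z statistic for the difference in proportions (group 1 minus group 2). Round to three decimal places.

p̂₁ = 136/384 ≈ 0.35417, p̂₂ = 111/276 ≈ 0.40217.
Pooled p̂ = (136+111)/(384+276) = 247/660 = 0.37424.
SE = √(0.234185 × 0.00622736) = 0.03819.
z = (0.35417 − 0.40217)/0.03819 = -0.04800/0.03819 = -1.257.

z = -1.257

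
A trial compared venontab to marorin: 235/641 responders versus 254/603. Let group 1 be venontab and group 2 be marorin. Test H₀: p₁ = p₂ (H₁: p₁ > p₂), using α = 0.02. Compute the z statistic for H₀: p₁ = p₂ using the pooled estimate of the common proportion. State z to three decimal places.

p̂₁ = 235/641 = 0.36661, p̂₂ = 254/603 = 0.42123.
Pooled p̂ = (235+254)/(641+603) = 489/1244 = 0.39309.
SE = √(0.23857 × 0.00321844) = 0.02771.
z = (0.36661 − 0.42123)/0.02771 = -0.05462/0.02771 = -1.971.
p-value = P(Z > -1.971) ≈ 0.9756. With α = 0.02, fail to reject H₀.

z = -1.971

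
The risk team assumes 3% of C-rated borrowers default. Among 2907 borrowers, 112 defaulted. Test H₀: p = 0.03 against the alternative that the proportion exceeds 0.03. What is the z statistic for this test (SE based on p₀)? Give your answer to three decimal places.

p̂ = 112/2907 ≈ 0.038528.
SE = √(p₀(1−p₀)/n) = √(0.0291/2907) = 0.003164.
z = (0.038528 − 0.03)/0.003164 = 0.008528/0.003164 = 2.695.
p-value = P(Z > 2.695) ≈ 0.0035.

z = 2.695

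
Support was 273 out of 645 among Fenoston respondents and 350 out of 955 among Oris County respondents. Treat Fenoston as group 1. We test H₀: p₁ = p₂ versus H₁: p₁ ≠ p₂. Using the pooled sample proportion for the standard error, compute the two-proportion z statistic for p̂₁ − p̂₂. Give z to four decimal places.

p̂₁ = 273/645 ≈ 0.4232558, p̂₂ = 350/955 ≈ 0.3664921.
Pooled p̂ = (273+350)/(645+955) = 623/1600 = 0.3893750.
SE = √(p̂(1−p̂)(1/n₁+1/n₂)) = √(0.3893750·0.6106250·0.00259751) = √(0.000617589) = 0.0248513.
z = (0.4232558 − 0.3664921)/0.0248513 = 0.0567637/0.0248513 = 2.2841.

z = 2.2841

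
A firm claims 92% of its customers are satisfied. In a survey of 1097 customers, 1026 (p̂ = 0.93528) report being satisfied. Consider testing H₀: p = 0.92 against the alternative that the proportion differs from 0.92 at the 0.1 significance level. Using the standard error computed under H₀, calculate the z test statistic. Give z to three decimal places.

z = 1.865

p̂ = 1026/1097 = 0.935278.
Under H₀, SE = √(0.92·0.08/1097) = √(6.70921e-05) = 0.008191.
z = (0.935278 − 0.92)/0.008191 = 0.015278/0.008191 = 1.865.
Two-sided p-value ≈ 2·Φ(−1.865) = 0.0621, so at α = 0.1 we reject H₀.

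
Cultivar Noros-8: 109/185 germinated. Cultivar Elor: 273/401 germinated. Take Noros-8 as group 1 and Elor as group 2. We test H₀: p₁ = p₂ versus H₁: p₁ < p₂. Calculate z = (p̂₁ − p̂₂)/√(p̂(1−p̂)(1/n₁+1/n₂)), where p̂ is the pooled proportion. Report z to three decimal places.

z = -2.164

p̂₁ = 109/185 = 0.58919, p̂₂ = 273/401 = 0.68080.
Pooled p̂ = (109+273)/(185+401) = 382/586 = 0.65188.
SE = √(0.226933 × 0.00789917) = 0.04234.
z = (0.58919 − 0.68080)/0.04234 = -0.09161/0.04234 = -2.164.
p-value = P(Z < -2.164) ≈ 0.0152.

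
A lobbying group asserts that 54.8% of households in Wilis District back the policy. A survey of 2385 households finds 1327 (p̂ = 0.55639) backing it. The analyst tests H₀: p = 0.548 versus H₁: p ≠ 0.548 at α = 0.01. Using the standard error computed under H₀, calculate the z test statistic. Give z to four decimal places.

z = 0.8237

p̂ = 1327/2385 ≈ 0.556394.
SE = √(p₀(1−p₀)/n) = √(0.2477/2385) = 0.010191.
z = (0.556394 − 0.548)/0.010191 = 0.008394/0.010191 = 0.8237.
Two-sided p-value ≈ 2·Φ(−0.824) = 0.4101. With α = 0.01, fail to reject H₀.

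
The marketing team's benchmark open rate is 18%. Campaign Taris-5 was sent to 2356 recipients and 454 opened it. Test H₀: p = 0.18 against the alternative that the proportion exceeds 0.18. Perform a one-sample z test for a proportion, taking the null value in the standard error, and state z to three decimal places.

p̂ = 454/2356 = 0.19270.
Under H₀, SE = √(0.18·0.82/2356) = √(6.26486e-05) = 0.00792.
z = (0.19270 − 0.18)/0.00792 = 0.01270/0.00792 = 1.604.
p-value = P(Z > 1.604) ≈ 0.0543.

z = 1.604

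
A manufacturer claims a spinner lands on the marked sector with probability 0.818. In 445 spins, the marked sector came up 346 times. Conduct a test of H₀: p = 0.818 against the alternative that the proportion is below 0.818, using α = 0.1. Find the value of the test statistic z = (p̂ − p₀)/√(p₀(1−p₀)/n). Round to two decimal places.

p̂ = 346/445 ≈ 0.7775.
SE = √(p₀(1−p₀)/n) = √(0.14888/445) = 0.0183.
z = (0.7775 − 0.818)/0.0183 = -0.0405/0.0183 = -2.21.
p-value = P(Z < -2.213) ≈ 0.0135, so at α = 0.1 we reject H₀.

z = -2.21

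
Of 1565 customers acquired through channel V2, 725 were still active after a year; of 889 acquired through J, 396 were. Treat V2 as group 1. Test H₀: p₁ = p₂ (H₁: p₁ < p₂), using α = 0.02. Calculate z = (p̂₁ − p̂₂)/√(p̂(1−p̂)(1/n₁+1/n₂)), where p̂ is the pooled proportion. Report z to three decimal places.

z = 0.852

p̂₁ = 725/1565 = 0.46326, p̂₂ = 396/889 = 0.44544.
Pooled p̂ = (725+396)/(1565+889) = 1121/2454 = 0.45681.
SE = √(0.248134 × 0.00176384) = 0.02092.
z = (0.46326 − 0.44544)/0.02092 = 0.01782/0.02092 = 0.852.
p-value = P(Z < 0.852) ≈ 0.8028. With α = 0.02, fail to reject H₀.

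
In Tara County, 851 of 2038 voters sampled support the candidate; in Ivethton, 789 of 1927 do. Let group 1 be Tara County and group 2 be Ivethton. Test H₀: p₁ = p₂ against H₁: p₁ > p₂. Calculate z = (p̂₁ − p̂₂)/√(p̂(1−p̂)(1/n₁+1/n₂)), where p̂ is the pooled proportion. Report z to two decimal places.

z = 0.52

p̂₁ = 851/2038 = 0.41757, p̂₂ = 789/1927 = 0.40944.
Pooled p̂ = (851+789)/(2038+1927) = 1640/3965 = 0.41362.
SE = √(p̂(1−p̂)(1/n₁+1/n₂)) = √(0.41362·0.58638·0.00100962) = √(0.000244871) = 0.01565.
z = (0.41757 − 0.40944)/0.01565 = 0.00813/0.01565 = 0.52.
p-value = P(Z > 0.519) ≈ 0.3019.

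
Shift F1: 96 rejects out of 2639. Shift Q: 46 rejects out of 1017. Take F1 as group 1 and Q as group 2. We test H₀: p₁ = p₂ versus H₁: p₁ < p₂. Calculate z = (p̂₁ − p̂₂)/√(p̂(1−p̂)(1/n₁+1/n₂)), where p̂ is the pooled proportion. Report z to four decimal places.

z = -1.2415

p̂₁ = 96/2639 ≈ 0.0363774, p̂₂ = 46/1017 ≈ 0.0452311.
Pooled p̂ = (96+46)/(2639+1017) = 142/3656 = 0.0388403.
SE = √(0.0373317 × 0.00136222) = 0.0071312.
z = (0.0363774 − 0.0452311)/0.0071312 = -0.0088537/0.0071312 = -1.2415.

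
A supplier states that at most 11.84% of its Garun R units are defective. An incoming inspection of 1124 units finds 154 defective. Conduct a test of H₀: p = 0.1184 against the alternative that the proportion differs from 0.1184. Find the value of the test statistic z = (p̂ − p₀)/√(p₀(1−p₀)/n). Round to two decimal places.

p̂ = 154/1124 ≈ 0.13701.
Under H₀, SE = √(0.1184·0.8816/1124) = √(9.2866e-05) = 0.00964.
z = (0.13701 − 0.1184)/0.00964 = 0.01861/0.00964 = 1.93.

z = 1.93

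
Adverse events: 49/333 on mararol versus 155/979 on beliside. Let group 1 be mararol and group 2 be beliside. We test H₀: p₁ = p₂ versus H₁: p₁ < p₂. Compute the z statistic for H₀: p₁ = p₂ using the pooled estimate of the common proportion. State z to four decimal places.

p̂₁ = 49/333 ≈ 0.1471471, p̂₂ = 155/979 ≈ 0.1583248.
Pooled p̂ = (49+155)/(333+979) = 204/1312 = 0.1554878.
SE = √(p̂(1−p̂)(1/n₁+1/n₂)) = √(0.1554878·0.8445122·0.00402445) = √(0.000528456) = 0.0229882.
z = (0.1471471 − 0.1583248)/0.0229882 = -0.0111777/0.0229882 = -0.4862.

z = -0.4862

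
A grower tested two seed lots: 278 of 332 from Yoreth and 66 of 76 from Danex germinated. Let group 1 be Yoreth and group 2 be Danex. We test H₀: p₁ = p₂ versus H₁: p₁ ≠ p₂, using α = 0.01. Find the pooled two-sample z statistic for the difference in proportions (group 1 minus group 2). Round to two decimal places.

z = -0.67

p̂₁ = 278/332 = 0.8373, p̂₂ = 66/76 = 0.8684.
Pooled p̂ = (278+66)/(332+76) = 344/408 = 0.8431.
SE = √(0.132257 × 0.0161699) = 0.0462.
z = (0.8373 − 0.8684)/0.0462 = -0.0311/0.0462 = -0.67.
Two-sided p-value ≈ 2·Φ(−0.672) = 0.5017, so at α = 0.01 we fail to reject H₀.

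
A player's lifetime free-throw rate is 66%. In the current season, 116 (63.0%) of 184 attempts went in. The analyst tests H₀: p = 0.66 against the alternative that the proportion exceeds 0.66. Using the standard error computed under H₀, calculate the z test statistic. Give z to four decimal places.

p̂ = 116/184 = 0.630435.
Under H₀, SE = √(0.66·0.34/184) = √(0.00121957) = 0.034922.
z = (0.630435 − 0.66)/0.034922 = -0.029565/0.034922 = -0.8466.
p-value = P(Z > -0.847) ≈ 0.8014.

z = -0.8466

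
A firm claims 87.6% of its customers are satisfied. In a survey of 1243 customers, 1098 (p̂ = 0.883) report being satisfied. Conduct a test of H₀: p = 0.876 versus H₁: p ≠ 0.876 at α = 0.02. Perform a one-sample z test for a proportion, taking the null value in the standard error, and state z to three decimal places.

p̂ = 1098/1243 = 0.88335.
SE = √(p₀(1−p₀)/n) = √(0.10862/1243) = 0.00935.
z = (0.88335 − 0.876)/0.00935 = 0.00735/0.00935 = 0.786.
Two-sided p-value ≈ 2·Φ(−0.786) = 0.4319. With α = 0.02, fail to reject H₀.

z = 0.786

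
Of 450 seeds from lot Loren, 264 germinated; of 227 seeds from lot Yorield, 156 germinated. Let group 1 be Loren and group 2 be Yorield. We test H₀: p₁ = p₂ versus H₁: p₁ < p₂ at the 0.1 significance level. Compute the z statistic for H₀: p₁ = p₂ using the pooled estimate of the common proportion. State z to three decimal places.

p̂₁ = 264/450 ≈ 0.58667, p̂₂ = 156/227 ≈ 0.68722.
Pooled p̂ = (264+156)/(450+227) = 420/677 = 0.62038.
SE = √(p̂(1−p̂)(1/n₁+1/n₂)) = √(0.62038·0.37962·0.00662751) = √(0.00156083) = 0.03951.
z = (0.58667 − 0.68722)/0.03951 = -0.10055/0.03951 = -2.545.
p-value = P(Z < -2.545) ≈ 0.0055. With α = 0.1, reject H₀.

z = -2.545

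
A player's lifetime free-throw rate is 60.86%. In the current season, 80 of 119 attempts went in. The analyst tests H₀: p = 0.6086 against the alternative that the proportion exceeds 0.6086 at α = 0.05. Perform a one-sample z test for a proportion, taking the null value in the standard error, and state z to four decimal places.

z = 1.4231

p̂ = 80/119 = 0.672269.
Under H₀, SE = √(0.6086·0.3914/119) = √(0.00200173) = 0.044741.
z = (0.672269 − 0.6086)/0.044741 = 0.063669/0.044741 = 1.4231.
p-value = P(Z > 1.423) ≈ 0.0774; since p > α = 0.05, fail to reject H₀.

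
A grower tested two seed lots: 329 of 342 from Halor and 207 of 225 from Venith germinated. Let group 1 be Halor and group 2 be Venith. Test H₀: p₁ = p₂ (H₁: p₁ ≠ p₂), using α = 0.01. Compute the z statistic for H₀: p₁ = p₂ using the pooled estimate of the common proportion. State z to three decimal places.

z = 2.152

p̂₁ = 329/342 ≈ 0.96199, p̂₂ = 207/225 ≈ 0.92000.
Pooled p̂ = (329+207)/(342+225) = 536/567 = 0.94533.
SE = √(0.0516845 × 0.00736842) = 0.01951.
z = (0.96199 − 0.92000)/0.01951 = 0.04199/0.01951 = 2.152.
Two-sided p-value ≈ 2·Φ(−2.152) = 0.0314; since p > α = 0.01, fail to reject H₀.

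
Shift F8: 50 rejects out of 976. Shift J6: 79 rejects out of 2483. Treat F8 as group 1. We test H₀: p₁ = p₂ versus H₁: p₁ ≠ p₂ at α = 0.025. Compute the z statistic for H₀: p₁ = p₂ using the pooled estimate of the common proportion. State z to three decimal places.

z = 2.712

p̂₁ = 50/976 ≈ 0.051230, p̂₂ = 79/2483 ≈ 0.031816.
Pooled p̂ = (50+79)/(976+2483) = 129/3459 = 0.037294.
SE = √(p̂(1−p̂)(1/n₁+1/n₂)) = √(0.037294·0.962706·0.00142733) = √(5.12456e-05) = 0.007159.
z = (0.051230 − 0.031816)/0.007159 = 0.019414/0.007159 = 2.712.
Two-sided p-value ≈ 2·Φ(−2.712) = 0.0067. With α = 0.025, reject H₀.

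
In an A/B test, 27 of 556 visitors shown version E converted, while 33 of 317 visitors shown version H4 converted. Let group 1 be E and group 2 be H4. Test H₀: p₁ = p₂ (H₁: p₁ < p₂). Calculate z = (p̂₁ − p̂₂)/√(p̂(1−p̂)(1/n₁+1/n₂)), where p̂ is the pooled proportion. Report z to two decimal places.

z = -3.12

p̂₁ = 27/556 = 0.0486, p̂₂ = 33/317 = 0.1041.
Pooled p̂ = (27+33)/(556+317) = 60/873 = 0.0687.
SE = √(0.0640049 × 0.00495314) = 0.0178.
z = (0.0486 − 0.1041)/0.0178 = -0.0555/0.0178 = -3.12.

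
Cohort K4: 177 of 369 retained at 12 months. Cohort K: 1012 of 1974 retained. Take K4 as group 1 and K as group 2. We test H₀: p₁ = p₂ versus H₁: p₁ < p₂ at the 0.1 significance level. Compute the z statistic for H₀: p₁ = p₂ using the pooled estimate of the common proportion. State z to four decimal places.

p̂₁ = 177/369 = 0.479675, p̂₂ = 1012/1974 = 0.512665.
Pooled p̂ = (177+1012)/(369+1974) = 1189/2343 = 0.507469.
SE = √(p̂(1−p̂)(1/n₁+1/n₂)) = √(0.507469·0.492531·0.00321661) = √(0.000803974) = 0.028354.
z = (0.479675 − 0.512665)/0.028354 = -0.032990/0.028354 = -1.1635.
p-value = P(Z < -1.163) ≈ 0.1223, so at α = 0.1 we fail to reject H₀.

z = -1.1635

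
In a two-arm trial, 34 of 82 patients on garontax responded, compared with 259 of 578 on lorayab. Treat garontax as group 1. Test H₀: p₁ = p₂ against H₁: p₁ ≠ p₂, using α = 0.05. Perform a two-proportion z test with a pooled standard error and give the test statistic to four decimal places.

z = -0.5707

p̂₁ = 34/82 = 0.414634, p̂₂ = 259/578 = 0.448097.
Pooled p̂ = (34+259)/(82+578) = 293/660 = 0.443939.
SE = √(0.246857 × 0.0139252) = 0.058631.
z = (0.414634 − 0.448097)/0.058631 = -0.033463/0.058631 = -0.5707.
p-value = 2·P(Z > 0.571) ≈ 0.5682, so at α = 0.05 we fail to reject H₀.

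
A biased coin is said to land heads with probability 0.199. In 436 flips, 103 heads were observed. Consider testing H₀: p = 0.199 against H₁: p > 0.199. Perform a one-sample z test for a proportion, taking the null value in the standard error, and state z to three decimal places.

p̂ = 103/436 = 0.23624.
SE = √(p₀(1−p₀)/n) = √(0.1594/436) = 0.01912.
z = (0.23624 − 0.199)/0.01912 = 0.03724/0.01912 = 1.948.

z = 1.948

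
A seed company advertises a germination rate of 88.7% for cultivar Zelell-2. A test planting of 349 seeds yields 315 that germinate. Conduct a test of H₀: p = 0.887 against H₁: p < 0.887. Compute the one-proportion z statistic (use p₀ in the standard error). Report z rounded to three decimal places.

z = 0.919

p̂ = 315/349 ≈ 0.90258.
Standard error under H₀: √(0.887×0.113/349) = 0.01695.
z = (0.90258 − 0.887)/0.01695 = 0.01558/0.01695 = 0.919.
p-value = P(Z < 0.919) ≈ 0.8210.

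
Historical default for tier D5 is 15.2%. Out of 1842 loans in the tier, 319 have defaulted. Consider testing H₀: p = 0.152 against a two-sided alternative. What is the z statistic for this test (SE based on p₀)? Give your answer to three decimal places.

z = 2.532

p̂ = 319/1842 ≈ 0.173181.
Standard error under H₀: √(0.152×0.848/1842) = 0.008365.
z = (0.173181 − 0.152)/0.008365 = 0.021181/0.008365 = 2.532.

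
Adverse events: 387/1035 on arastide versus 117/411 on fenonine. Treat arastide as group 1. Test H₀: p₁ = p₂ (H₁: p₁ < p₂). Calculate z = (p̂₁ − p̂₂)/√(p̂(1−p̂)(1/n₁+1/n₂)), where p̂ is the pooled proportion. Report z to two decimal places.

p̂₁ = 387/1035 = 0.3739, p̂₂ = 117/411 = 0.2847.
Pooled p̂ = (387+117)/(1035+411) = 504/1446 = 0.3485.
SE = √(p̂(1−p̂)(1/n₁+1/n₂)) = √(0.3485·0.6515·0.00339927) = √(0.000771847) = 0.0278.
z = (0.3739 − 0.2847)/0.0278 = 0.0892/0.0278 = 3.21.

z = 3.21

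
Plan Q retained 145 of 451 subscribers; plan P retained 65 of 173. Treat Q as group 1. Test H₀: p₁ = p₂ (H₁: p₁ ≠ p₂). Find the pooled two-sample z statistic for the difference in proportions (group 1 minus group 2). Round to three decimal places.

z = -1.283

p̂₁ = 145/451 = 0.32151, p̂₂ = 65/173 = 0.37572.
Pooled p̂ = (145+65)/(451+173) = 210/624 = 0.33654.
SE = √(0.22328 × 0.00799764) = 0.04226.
z = (0.32151 − 0.37572)/0.04226 = -0.05421/0.04226 = -1.283.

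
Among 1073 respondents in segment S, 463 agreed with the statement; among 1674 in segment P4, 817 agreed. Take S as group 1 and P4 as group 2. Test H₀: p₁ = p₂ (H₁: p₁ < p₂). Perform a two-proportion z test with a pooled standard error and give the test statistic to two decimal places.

z = -2.90

p̂₁ = 463/1073 = 0.4315, p̂₂ = 817/1674 = 0.4881.
Pooled p̂ = (463+817)/(1073+1674) = 1280/2747 = 0.4660.
SE = √(p̂(1−p̂)(1/n₁+1/n₂)) = √(0.4660·0.5340·0.00152934) = √(0.000380563) = 0.0195.
z = (0.4315 − 0.4881)/0.0195 = -0.0566/0.0195 = -2.90.
p-value = P(Z < -2.899) ≈ 0.0019.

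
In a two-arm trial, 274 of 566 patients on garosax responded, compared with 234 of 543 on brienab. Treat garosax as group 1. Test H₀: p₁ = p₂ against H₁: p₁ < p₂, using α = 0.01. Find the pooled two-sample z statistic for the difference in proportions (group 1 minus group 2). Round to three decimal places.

p̂₁ = 274/566 = 0.48410, p̂₂ = 234/543 = 0.43094.
Pooled p̂ = (274+234)/(566+543) = 508/1109 = 0.45807.
SE = √(0.248242 × 0.00360841) = 0.02993.
z = (0.48410 − 0.43094)/0.02993 = 0.05316/0.02993 = 1.776.
p-value = P(Z < 1.776) ≈ 0.9621; since p > α = 0.01, fail to reject H₀.

z = 1.776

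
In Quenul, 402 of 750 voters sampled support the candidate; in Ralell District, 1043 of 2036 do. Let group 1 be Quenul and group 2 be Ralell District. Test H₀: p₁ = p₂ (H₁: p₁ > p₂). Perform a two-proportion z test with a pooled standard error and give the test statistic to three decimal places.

z = 1.111

p̂₁ = 402/750 ≈ 0.536000, p̂₂ = 1043/2036 ≈ 0.512279.
Pooled p̂ = (402+1043)/(750+2036) = 1445/2786 = 0.518665.
SE = √(p̂(1−p̂)(1/n₁+1/n₂)) = √(0.518665·0.481335·0.00182449) = √(0.000455488) = 0.021342.
z = (0.536000 − 0.512279)/0.021342 = 0.023721/0.021342 = 1.111.
p-value = P(Z > 1.111) ≈ 0.1332.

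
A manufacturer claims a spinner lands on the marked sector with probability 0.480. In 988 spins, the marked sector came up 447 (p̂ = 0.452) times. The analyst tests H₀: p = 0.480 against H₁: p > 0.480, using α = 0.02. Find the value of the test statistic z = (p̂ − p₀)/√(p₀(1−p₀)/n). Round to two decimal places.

z = -1.73

p̂ = 447/988 ≈ 0.452429.
Standard error under H₀: √(0.48×0.52/988) = 0.015894.
z = (0.452429 − 0.48)/0.015894 = -0.027571/0.015894 = -1.73.
p-value = P(Z > -1.735) ≈ 0.9586; since p > α = 0.02, fail to reject H₀.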